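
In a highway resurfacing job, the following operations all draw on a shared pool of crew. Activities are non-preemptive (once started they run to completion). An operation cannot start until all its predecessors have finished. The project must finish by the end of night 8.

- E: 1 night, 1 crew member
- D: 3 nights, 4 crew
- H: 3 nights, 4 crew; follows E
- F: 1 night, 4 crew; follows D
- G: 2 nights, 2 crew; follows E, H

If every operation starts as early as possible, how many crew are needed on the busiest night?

8

Early-start schedule: E@1, D@1, H@2, F@4, G@5.
Load per night: night 1: 5, night 2: 8, night 3: 8, night 4: 8, night 5: 2, night 6: 2, night 7: 0, night 8: 0.
Peak is 8.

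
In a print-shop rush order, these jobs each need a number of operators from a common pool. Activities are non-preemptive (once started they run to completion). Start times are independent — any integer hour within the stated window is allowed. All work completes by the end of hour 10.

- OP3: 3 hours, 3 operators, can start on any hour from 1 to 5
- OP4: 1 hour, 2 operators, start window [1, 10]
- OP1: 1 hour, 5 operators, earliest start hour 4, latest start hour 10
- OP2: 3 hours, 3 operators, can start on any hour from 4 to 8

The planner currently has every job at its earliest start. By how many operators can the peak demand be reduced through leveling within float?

Early-start peak: h1:5  h2:3  h3:3  h4:8  h5:3  h6:3  h7:0  h8:0  h9:0  h10:0 ⇒ 8.
Leveled (OP3@1, OP4@1, OP1@4, OP2@5): h1:5  h2:3  h3:3  h4:5  h5:3  h6:3  h7:3  h8:0  h9:0  h10:0 ⇒ 5.
Reduction 8 − 5 = 3.

3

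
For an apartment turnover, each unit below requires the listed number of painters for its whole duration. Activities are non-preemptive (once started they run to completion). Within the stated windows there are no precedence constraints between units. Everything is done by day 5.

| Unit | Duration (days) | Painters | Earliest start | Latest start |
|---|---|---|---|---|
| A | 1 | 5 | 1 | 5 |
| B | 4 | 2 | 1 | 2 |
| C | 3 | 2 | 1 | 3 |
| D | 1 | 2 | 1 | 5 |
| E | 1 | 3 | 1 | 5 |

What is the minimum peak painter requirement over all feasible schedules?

6

Early-start (A@1, B@1, C@1, D@1, E@1) gives peak 14: d1:14  d2:4  d3:4  d4:2  d5:0.
Shift B→2, C→2, D→2, E→5.
Schedule A@1, B@2, C@2, D@2, E@5: d1:5  d2:6  d3:4  d4:4  d5:5 — peak 6.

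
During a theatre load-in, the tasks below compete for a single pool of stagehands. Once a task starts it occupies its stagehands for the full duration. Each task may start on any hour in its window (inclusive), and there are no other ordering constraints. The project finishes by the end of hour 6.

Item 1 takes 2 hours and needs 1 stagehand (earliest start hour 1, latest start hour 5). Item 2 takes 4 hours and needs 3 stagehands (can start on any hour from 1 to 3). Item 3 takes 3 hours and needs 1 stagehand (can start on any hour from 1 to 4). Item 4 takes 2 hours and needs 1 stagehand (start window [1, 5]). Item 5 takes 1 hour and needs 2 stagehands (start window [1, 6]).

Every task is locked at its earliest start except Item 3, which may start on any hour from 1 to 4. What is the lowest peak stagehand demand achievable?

Item 3@1: h1:8  h2:6  h3:4  h4:3  h5:0  h6:0 → peak 8
Item 3@2: h1:7  h2:6  h3:4  h4:4  h5:0  h6:0 → peak 7
Item 3@3: h1:7  h2:5  h3:4  h4:4  h5:1  h6:0 → peak 7
Item 3@4: h1:7  h2:5  h3:3  h4:4  h5:1  h6:1 → peak 7
Best is Item 3@2, peak 7.

7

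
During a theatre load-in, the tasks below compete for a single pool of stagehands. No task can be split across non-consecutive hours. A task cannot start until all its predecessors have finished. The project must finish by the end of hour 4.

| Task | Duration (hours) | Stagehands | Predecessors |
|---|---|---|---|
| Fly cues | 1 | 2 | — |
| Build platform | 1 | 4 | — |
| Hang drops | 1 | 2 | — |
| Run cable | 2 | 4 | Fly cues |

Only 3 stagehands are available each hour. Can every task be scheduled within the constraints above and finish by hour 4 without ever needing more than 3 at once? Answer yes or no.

no

Total stagehand-hours = 16; over 4 hours the average is 16/4 > 3, so some hour must exceed 3.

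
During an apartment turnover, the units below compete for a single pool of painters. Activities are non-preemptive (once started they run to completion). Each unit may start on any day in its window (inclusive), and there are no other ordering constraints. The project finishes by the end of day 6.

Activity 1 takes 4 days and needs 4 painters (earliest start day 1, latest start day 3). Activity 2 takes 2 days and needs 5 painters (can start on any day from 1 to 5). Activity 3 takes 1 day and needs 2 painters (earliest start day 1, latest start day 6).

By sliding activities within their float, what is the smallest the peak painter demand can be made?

6

Early-start (Activity 1@1, Activity 2@1, Activity 3@1) gives peak 11: d1:11  d2:9  d3:4  d4:4  d5:0  d6:0.
Shift Activity 2→5.
Schedule Activity 1@1, Activity 2@5, Activity 3@1: d1:6  d2:4  d3:4  d4:4  d5:5  d6:5 — peak 6.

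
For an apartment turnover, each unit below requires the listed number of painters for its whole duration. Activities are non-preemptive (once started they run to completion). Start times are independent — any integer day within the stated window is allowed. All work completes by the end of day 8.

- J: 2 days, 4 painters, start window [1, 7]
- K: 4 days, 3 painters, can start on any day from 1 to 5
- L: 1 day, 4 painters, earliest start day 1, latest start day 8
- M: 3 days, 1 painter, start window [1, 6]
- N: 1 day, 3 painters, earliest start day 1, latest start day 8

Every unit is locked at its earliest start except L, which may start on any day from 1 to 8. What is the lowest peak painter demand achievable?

L@1: d1:15  d2:8  d3:4  d4:3  d5:0  d6:0  d7:0  d8:0 → peak 15
L@2: d1:11  d2:12  d3:4  d4:3  d5:0  d6:0  d7:0  d8:0 → peak 12
L@3: d1:11  d2:8  d3:8  d4:3  d5:0  d6:0  d7:0  d8:0 → peak 11
L@4: d1:11  d2:8  d3:4  d4:7  d5:0  d6:0  d7:0  d8:0 → peak 11
L@5: d1:11  d2:8  d3:4  d4:3  d5:4  d6:0  d7:0  d8:0 → peak 11
L@6: d1:11  d2:8  d3:4  d4:3  d5:0  d6:4  d7:0  d8:0 → peak 11
L@7: d1:11  d2:8  d3:4  d4:3  d5:0  d6:0  d7:4  d8:0 → peak 11
L@8: d1:11  d2:8  d3:4  d4:3  d5:0  d6:0  d7:0  d8:4 → peak 11
Best is L@3, peak 11.

11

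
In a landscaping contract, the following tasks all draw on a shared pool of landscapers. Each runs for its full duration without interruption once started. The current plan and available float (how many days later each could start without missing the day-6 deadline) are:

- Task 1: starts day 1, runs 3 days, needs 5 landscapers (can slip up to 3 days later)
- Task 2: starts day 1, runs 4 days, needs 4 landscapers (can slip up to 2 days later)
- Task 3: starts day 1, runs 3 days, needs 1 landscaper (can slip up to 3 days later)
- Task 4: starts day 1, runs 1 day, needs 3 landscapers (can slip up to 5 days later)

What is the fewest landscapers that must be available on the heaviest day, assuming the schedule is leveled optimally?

9

Early-start (Task 1@1, Task 2@1, Task 3@1, Task 4@1) gives peak 13: d1:13  d2:10  d3:10  d4:4  d5:0  d6:0.
Shift Task 3→4, Task 4→4.
Schedule Task 1@1, Task 2@1, Task 3@4, Task 4@4: d1:9  d2:9  d3:9  d4:8  d5:1  d6:1 — peak 9.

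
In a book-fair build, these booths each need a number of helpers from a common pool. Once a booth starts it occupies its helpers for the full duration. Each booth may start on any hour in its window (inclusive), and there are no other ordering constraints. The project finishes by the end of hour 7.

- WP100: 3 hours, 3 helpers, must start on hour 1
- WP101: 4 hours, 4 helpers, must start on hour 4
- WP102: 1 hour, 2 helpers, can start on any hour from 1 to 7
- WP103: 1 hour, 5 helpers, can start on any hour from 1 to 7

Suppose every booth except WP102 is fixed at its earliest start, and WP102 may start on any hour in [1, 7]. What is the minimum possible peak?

WP102@1: h1:10  h2:3  h3:3  h4:4  h5:4  h6:4  h7:4 → peak 10
WP102@2: h1:8  h2:5  h3:3  h4:4  h5:4  h6:4  h7:4 → peak 8
WP102@3: h1:8  h2:3  h3:5  h4:4  h5:4  h6:4  h7:4 → peak 8
WP102@4: h1:8  h2:3  h3:3  h4:6  h5:4  h6:4  h7:4 → peak 8
WP102@5: h1:8  h2:3  h3:3  h4:4  h5:6  h6:4  h7:4 → peak 8
WP102@6: h1:8  h2:3  h3:3  h4:4  h5:4  h6:6  h7:4 → peak 8
WP102@7: h1:8  h2:3  h3:3  h4:4  h5:4  h6:4  h7:6 → peak 8
Best is WP102@2, peak 8.

8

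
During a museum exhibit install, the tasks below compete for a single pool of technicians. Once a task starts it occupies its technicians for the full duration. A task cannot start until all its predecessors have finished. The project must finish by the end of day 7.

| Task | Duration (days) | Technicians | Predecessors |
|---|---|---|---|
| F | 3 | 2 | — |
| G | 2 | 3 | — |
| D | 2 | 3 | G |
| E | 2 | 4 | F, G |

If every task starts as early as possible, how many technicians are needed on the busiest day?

7

Early-start schedule: F@1, G@1, D@3, E@4.
Load per day: day 1: 5, day 2: 5, day 3: 5, day 4: 7, day 5: 4, day 6: 0, day 7: 0.
Peak is 7.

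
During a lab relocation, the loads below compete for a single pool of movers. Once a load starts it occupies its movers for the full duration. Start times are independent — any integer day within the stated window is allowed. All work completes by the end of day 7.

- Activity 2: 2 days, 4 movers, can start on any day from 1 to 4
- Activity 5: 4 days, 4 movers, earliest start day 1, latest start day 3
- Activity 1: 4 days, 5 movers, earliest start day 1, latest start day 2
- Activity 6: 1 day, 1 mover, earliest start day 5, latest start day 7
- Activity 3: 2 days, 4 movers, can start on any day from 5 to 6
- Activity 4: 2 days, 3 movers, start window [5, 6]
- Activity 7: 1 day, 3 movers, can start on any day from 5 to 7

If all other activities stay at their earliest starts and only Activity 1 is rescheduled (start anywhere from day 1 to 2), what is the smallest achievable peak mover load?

13

Activity 1@1: d1:13  d2:13  d3:9  d4:9  d5:11  d6:7  d7:0 → peak 13
Activity 1@2: d1:8  d2:13  d3:9  d4:9  d5:16  d6:7  d7:0 → peak 16
Best is Activity 1@1, peak 13.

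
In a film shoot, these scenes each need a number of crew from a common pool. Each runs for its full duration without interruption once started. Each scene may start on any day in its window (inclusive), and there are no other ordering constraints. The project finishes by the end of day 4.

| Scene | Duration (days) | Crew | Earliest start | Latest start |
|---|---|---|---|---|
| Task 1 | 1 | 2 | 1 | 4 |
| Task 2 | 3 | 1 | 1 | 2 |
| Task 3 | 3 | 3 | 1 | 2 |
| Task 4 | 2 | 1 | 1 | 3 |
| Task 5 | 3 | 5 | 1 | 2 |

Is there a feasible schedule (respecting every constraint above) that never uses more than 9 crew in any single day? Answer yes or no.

no

The minimum achievable peak is 10; 9 < 10, so no feasible schedule stays within the cap.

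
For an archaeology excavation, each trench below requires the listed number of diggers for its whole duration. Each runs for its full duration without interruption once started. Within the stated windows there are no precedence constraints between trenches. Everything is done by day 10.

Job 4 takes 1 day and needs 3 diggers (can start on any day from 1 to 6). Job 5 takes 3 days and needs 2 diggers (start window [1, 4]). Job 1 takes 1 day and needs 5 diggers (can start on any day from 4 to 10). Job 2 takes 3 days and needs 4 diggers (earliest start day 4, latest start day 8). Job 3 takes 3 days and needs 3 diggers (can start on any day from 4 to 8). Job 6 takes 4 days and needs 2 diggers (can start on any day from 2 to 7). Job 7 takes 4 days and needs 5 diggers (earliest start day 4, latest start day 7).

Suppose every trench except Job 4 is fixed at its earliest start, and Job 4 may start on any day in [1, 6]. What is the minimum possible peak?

19

Job 4@1: d1:5  d2:4  d3:4  d4:19  d5:14  d6:12  d7:5  d8:0  d9:0  d10:0 → peak 19
Job 4@2: d1:2  d2:7  d3:4  d4:19  d5:14  d6:12  d7:5  d8:0  d9:0  d10:0 → peak 19
Job 4@3: d1:2  d2:4  d3:7  d4:19  d5:14  d6:12  d7:5  d8:0  d9:0  d10:0 → peak 19
Job 4@4: d1:2  d2:4  d3:4  d4:22  d5:14  d6:12  d7:5  d8:0  d9:0  d10:0 → peak 22
Job 4@5: d1:2  d2:4  d3:4  d4:19  d5:17  d6:12  d7:5  d8:0  d9:0  d10:0 → peak 19
Job 4@6: d1:2  d2:4  d3:4  d4:19  d5:14  d6:15  d7:5  d8:0  d9:0  d10:0 → peak 19
Best is Job 4@1, peak 19.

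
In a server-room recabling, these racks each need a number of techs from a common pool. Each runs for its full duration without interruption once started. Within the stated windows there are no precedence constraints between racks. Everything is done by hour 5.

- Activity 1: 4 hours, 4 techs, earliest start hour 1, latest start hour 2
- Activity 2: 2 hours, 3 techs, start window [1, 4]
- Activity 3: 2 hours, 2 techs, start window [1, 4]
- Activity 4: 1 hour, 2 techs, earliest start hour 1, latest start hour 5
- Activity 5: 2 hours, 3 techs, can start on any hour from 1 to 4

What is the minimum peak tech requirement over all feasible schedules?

Early-start (Activity 1@1, Activity 2@1, Activity 3@1, Activity 4@1, Activity 5@1) gives peak 14: h1:14  h2:12  h3:4  h4:4  h5:0.
Shift Activity 4→3, Activity 5→3.
Schedule Activity 1@1, Activity 2@1, Activity 3@1, Activity 4@3, Activity 5@3: h1:9  h2:9  h3:9  h4:7  h5:0 — peak 9.

9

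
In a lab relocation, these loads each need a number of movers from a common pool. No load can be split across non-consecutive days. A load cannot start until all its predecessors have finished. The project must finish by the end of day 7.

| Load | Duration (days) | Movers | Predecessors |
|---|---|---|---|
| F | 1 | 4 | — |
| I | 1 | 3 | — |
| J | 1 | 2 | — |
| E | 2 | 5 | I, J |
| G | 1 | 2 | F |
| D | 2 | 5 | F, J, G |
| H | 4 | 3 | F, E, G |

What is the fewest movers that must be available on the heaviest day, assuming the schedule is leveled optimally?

Early-start (F@1, I@1, J@1, E@2, G@2, D@3, H@4) gives peak 10: d1:9  d2:7  d3:10  d4:8  d5:3  d6:3  d7:3.
Shift D→4.
Schedule F@1, I@1, J@1, E@2, G@2, D@4, H@4: d1:9  d2:7  d3:5  d4:8  d5:8  d6:3  d7:3 — peak 9.
No arrangement of the 10 feasible schedules does better.

9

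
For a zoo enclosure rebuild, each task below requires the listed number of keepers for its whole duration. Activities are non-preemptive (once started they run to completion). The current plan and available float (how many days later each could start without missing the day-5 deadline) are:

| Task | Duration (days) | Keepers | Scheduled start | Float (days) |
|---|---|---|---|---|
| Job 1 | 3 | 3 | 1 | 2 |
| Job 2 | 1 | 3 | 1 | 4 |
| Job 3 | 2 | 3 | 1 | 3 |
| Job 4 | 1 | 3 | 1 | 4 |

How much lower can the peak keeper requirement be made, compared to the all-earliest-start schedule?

Early-start peak: d1:12  d2:6  d3:3  d4:0  d5:0 ⇒ 12.
Leveled (Job 1@1, Job 2@1, Job 3@2, Job 4@4): d1:6  d2:6  d3:6  d4:3  d5:0 ⇒ 6.
Reduction 12 − 6 = 6.

6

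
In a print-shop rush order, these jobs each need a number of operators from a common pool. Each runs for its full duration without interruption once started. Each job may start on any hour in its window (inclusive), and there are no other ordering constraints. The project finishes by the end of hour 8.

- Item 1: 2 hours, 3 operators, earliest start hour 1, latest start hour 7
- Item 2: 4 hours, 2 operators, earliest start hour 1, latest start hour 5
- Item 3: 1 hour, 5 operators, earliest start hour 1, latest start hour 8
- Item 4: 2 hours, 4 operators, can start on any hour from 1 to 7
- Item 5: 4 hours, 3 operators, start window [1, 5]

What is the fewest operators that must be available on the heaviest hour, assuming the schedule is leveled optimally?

6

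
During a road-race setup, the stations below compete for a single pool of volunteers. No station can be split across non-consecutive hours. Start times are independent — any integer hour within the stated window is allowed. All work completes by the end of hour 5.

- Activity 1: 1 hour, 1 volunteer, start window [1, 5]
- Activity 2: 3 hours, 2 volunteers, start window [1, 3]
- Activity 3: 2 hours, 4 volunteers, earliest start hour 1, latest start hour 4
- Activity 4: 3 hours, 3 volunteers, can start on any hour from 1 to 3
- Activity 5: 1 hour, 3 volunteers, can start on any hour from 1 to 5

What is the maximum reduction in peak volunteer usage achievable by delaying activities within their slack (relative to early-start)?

7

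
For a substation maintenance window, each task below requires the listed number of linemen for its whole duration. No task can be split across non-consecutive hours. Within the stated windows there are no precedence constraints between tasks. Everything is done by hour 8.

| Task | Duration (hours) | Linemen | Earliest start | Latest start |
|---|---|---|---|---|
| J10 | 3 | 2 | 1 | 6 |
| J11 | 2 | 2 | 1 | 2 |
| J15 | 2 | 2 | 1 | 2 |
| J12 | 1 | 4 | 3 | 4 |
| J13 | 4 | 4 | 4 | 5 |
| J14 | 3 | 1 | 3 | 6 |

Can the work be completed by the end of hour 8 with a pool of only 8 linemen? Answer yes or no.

Schedule J10@1, J11@1, J15@1, J12@3, J13@4, J14@4: h1:6  h2:6  h3:6  h4:5  h5:5  h6:5  h7:4  h8:0 — peak 6 ≤ 8.

yes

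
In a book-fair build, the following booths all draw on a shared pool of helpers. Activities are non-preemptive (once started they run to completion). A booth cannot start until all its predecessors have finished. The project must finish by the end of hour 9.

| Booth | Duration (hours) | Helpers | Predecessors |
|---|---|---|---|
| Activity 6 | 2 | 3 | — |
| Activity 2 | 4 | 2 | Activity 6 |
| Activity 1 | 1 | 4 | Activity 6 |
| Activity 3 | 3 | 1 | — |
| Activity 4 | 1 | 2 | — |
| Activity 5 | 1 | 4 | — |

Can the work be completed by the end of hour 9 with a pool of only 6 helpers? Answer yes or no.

Schedule Activity 6@1, Activity 2@3, Activity 1@7, Activity 3@1, Activity 4@4, Activity 5@8: h1:4  h2:4  h3:3  h4:4  h5:2  h6:2  h7:4  h8:4  h9:0 — peak 4 ≤ 6.

yes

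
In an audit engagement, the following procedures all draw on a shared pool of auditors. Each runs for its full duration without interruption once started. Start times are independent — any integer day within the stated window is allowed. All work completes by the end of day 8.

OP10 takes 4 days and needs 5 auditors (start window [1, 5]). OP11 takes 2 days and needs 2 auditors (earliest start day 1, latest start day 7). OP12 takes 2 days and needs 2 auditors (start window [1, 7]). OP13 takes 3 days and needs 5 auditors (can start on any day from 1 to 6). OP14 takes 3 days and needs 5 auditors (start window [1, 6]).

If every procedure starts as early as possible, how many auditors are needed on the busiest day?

19

Early-start schedule: OP10@1, OP11@1, OP12@1, OP13@1, OP14@1.
Load per day: day 1: 19, day 2: 19, day 3: 15, day 4: 5, day 5: 0, day 6: 0, day 7: 0, day 8: 0.
Peak is 19.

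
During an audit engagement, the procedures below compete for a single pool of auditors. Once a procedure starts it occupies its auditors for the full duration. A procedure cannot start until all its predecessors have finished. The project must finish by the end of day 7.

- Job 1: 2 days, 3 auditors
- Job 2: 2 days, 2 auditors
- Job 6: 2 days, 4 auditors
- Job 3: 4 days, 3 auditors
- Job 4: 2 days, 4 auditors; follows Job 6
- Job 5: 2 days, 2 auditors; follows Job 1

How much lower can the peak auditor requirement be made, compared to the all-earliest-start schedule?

Early-start peak: d1:12  d2:12  d3:9  d4:9  d5:0  d6:0  d7:0 ⇒ 12.
Leveled (Job 1@1, Job 2@3, Job 6@1, Job 3@3, Job 4@5, Job 5@3): d1:7  d2:7  d3:7  d4:7  d5:7  d6:7  d7:0 ⇒ 7.
Reduction 12 − 7 = 5.

5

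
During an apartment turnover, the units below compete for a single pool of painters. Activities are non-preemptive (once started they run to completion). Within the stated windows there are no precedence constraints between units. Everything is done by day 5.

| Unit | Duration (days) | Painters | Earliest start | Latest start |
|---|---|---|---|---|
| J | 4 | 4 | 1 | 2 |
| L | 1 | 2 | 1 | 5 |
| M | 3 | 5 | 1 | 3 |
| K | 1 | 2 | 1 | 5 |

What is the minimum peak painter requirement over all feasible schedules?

9

Early-start (J@1, L@1, M@1, K@1) gives peak 13: d1:13  d2:9  d3:9  d4:4  d5:0.
Shift M→2.
Schedule J@1, L@1, M@2, K@1: d1:8  d2:9  d3:9  d4:9  d5:0 — peak 9.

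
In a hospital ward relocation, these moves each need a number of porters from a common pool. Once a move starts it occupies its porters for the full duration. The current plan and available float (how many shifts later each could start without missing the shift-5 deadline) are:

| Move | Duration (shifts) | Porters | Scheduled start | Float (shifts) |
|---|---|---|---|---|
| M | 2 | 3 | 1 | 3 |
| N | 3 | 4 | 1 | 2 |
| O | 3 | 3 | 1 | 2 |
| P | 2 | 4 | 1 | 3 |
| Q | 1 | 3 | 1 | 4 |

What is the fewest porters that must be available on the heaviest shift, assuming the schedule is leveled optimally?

9

Early-start (M@1, N@1, O@1, P@1, Q@1) gives peak 17: s1:17  s2:14  s3:7  s4:0  s5:0.
Shift N→3, P→4.
Schedule M@1, N@3, O@1, P@4, Q@1: s1:9  s2:6  s3:7  s4:8  s5:8 — peak 9.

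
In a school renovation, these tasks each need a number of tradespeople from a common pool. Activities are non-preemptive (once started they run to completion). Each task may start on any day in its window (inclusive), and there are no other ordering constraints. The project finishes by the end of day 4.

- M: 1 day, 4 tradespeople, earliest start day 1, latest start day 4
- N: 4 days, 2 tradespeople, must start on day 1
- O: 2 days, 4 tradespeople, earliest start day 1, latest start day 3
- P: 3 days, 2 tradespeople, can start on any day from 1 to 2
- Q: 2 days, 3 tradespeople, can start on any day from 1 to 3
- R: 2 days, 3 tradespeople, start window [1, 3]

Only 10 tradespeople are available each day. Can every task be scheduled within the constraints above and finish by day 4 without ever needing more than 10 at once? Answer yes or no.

yes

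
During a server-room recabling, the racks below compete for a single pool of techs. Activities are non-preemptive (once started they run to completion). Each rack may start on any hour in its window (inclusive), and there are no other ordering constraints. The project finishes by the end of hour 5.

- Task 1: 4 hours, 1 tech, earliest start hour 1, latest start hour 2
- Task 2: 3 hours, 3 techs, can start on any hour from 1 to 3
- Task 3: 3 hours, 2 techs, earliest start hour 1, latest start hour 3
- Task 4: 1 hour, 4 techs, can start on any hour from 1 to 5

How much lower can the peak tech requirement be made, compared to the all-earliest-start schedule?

Early-start peak: h1:10  h2:6  h3:6  h4:1  h5:0 ⇒ 10.
Leveled (Task 1@1, Task 2@1, Task 3@1, Task 4@4): h1:6  h2:6  h3:6  h4:5  h5:0 ⇒ 6.
Reduction 10 − 6 = 4.

4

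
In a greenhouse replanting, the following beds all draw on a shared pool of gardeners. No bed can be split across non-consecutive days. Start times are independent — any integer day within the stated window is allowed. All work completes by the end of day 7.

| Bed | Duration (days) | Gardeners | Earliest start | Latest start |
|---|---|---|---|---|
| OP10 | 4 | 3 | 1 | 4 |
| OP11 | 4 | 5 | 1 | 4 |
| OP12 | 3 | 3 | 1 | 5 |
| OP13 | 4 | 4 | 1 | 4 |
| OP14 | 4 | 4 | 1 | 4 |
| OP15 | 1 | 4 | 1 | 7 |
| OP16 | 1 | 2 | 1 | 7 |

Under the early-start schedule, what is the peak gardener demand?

25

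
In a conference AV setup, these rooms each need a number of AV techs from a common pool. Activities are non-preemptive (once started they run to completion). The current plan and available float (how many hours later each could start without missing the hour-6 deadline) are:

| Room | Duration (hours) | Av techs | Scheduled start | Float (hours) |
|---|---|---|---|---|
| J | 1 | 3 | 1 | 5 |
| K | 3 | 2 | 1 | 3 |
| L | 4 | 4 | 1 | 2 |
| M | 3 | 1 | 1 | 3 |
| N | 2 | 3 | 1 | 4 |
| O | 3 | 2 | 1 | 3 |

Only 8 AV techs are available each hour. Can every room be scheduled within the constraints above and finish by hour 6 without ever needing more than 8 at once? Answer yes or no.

Schedule J@1, K@1, L@2, M@4, N@4, O@1: h1:7  h2:8  h3:8  h4:8  h5:8  h6:1 — peak 8 ≤ 8.

yes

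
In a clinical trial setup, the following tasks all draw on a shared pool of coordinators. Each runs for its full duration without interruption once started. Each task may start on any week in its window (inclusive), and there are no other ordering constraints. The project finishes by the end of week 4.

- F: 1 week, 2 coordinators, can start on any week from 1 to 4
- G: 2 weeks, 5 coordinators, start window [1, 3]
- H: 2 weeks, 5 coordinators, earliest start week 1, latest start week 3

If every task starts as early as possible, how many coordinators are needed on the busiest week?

Early-start schedule: F@1, G@1, H@1.
Load per week: week 1: 12, week 2: 10, week 3: 0, week 4: 0.
Peak is 12.

12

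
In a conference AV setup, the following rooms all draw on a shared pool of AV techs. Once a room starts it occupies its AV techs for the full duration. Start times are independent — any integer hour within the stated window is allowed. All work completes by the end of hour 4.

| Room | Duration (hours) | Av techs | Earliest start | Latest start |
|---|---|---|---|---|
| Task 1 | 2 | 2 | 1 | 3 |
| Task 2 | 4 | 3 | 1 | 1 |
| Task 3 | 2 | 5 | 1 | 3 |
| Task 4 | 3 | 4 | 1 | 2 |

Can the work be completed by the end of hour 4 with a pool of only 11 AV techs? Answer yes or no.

no

The minimum achievable peak is 12; 11 < 12, so no feasible schedule stays within the cap.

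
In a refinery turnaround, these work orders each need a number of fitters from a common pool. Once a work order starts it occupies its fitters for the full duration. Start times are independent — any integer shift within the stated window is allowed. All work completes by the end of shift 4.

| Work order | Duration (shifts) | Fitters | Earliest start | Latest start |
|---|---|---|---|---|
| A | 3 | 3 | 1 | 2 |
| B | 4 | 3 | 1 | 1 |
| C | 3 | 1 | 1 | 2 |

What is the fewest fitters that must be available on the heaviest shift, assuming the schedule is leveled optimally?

7

Schedule A@1, B@1, C@1: s1:7  s2:7  s3:7  s4:3 — peak 7.
No arrangement of the 4 feasible schedules does better.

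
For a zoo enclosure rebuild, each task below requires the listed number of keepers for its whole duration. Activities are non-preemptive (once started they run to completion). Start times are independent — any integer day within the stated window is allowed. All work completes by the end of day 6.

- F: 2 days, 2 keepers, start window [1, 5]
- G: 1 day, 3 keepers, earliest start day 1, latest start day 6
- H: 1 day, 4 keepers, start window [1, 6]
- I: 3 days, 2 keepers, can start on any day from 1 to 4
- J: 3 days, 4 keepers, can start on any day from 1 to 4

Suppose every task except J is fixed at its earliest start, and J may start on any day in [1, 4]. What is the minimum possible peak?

J@1: d1:15  d2:8  d3:6  d4:0  d5:0  d6:0 → peak 15
J@2: d1:11  d2:8  d3:6  d4:4  d5:0  d6:0 → peak 11
J@3: d1:11  d2:4  d3:6  d4:4  d5:4  d6:0 → peak 11
J@4: d1:11  d2:4  d3:2  d4:4  d5:4  d6:4 → peak 11
Best is J@2, peak 11.

11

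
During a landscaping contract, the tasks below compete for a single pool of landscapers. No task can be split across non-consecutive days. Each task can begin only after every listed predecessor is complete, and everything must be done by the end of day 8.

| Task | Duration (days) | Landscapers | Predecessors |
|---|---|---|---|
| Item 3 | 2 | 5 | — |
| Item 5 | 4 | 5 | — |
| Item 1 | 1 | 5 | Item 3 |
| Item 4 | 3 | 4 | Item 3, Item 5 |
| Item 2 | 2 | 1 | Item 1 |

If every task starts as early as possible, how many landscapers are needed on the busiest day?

Early-start schedule: Item 3@1, Item 5@1, Item 1@3, Item 4@5, Item 2@4.
Load per day: day 1: 10, day 2: 10, day 3: 10, day 4: 6, day 5: 5, day 6: 4, day 7: 4, day 8: 0.
Peak is 10.

10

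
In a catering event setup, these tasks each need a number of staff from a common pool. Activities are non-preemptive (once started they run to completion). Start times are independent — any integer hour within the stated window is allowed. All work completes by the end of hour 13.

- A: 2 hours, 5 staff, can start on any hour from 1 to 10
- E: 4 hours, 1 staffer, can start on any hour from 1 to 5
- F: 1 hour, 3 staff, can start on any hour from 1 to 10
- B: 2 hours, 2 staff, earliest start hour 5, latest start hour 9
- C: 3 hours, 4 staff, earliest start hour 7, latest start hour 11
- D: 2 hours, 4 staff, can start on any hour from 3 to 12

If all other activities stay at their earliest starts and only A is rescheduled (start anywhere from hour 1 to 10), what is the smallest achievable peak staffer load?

5

A@1: h1:9  h2:6  h3:5  h4:5  h5:2  h6:2  h7:4  h8:4  h9:4  h10:0  h11:0  h12:0  h13:0 → peak 9
A@2: h1:4  h2:6  h3:10  h4:5  h5:2  h6:2  h7:4  h8:4  h9:4  h10:0  h11:0  h12:0  h13:0 → peak 10
A@3: h1:4  h2:1  h3:10  h4:10  h5:2  h6:2  h7:4  h8:4  h9:4  h10:0  h11:0  h12:0  h13:0 → peak 10
A@4: h1:4  h2:1  h3:5  h4:10  h5:7  h6:2  h7:4  h8:4  h9:4  h10:0  h11:0  h12:0  h13:0 → peak 10
A@5: h1:4  h2:1  h3:5  h4:5  h5:7  h6:7  h7:4  h8:4  h9:4  h10:0  h11:0  h12:0  h13:0 → peak 7
A@6: h1:4  h2:1  h3:5  h4:5  h5:2  h6:7  h7:9  h8:4  h9:4  h10:0  h11:0  h12:0  h13:0 → peak 9
A@7: h1:4  h2:1  h3:5  h4:5  h5:2  h6:2  h7:9  h8:9  h9:4  h10:0  h11:0  h12:0  h13:0 → peak 9
A@8: h1:4  h2:1  h3:5  h4:5  h5:2  h6:2  h7:4  h8:9  h9:9  h10:0  h11:0  h12:0  h13:0 → peak 9
A@9: h1:4  h2:1  h3:5  h4:5  h5:2  h6:2  h7:4  h8:4  h9:9  h10:5  h11:0  h12:0  h13:0 → peak 9
A@10: h1:4  h2:1  h3:5  h4:5  h5:2  h6:2  h7:4  h8:4  h9:4  h10:5  h11:5  h12:0  h13:0 → peak 5
Best is A@10, peak 5.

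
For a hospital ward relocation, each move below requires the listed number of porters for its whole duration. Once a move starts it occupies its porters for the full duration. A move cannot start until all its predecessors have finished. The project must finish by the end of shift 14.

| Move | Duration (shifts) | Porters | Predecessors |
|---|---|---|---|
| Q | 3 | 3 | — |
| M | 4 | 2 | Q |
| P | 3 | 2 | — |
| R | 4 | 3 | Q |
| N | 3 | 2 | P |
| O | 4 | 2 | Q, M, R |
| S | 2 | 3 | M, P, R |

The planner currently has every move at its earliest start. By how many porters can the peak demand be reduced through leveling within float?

2

Early-start peak: s1:5  s2:5  s3:5  s4:7  s5:7  s6:7  s7:5  s8:5  s9:5  s10:2  s11:2  s12:0  s13:0  s14:0 ⇒ 7.
Leveled (Q@1, M@4, P@1, R@4, N@8, O@8, S@11): s1:5  s2:5  s3:5  s4:5  s5:5  s6:5  s7:5  s8:4  s9:4  s10:4  s11:5  s12:3  s13:0  s14:0 ⇒ 5.
Reduction 7 − 5 = 2.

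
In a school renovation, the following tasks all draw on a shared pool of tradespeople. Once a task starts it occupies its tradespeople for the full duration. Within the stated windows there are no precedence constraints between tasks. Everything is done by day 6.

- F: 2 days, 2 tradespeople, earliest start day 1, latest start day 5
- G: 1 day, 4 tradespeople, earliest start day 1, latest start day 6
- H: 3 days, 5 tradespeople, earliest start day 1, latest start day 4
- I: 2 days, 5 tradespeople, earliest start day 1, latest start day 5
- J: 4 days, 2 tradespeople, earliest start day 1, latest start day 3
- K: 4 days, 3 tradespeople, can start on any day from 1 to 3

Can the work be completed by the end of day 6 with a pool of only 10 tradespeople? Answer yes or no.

Schedule F@1, G@1, H@2, I@5, J@1, K@3: d1:8  d2:9  d3:10  d4:10  d5:8  d6:8 — peak 10 ≤ 10.

yes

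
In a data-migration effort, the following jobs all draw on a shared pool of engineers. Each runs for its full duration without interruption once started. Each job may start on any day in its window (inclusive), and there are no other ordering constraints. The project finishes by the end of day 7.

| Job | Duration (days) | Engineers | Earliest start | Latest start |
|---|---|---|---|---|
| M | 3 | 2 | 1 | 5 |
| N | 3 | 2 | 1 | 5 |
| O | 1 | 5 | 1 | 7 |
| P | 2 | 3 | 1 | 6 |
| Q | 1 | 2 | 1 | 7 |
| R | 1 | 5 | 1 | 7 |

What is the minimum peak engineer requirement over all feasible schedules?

Early-start (M@1, N@1, O@1, P@1, Q@1, R@1) gives peak 19: d1:19  d2:7  d3:4  d4:0  d5:0  d6:0  d7:0.
Shift O→4, P→5, Q→5, R→7.
Schedule M@1, N@1, O@4, P@5, Q@5, R@7: d1:4  d2:4  d3:4  d4:5  d5:5  d6:3  d7:5 — peak 5.
Total engineer-days = 30 over 7 days ⇒ peak ≥ ⌈30/7⌉ = 5, so 5 is optimal.

5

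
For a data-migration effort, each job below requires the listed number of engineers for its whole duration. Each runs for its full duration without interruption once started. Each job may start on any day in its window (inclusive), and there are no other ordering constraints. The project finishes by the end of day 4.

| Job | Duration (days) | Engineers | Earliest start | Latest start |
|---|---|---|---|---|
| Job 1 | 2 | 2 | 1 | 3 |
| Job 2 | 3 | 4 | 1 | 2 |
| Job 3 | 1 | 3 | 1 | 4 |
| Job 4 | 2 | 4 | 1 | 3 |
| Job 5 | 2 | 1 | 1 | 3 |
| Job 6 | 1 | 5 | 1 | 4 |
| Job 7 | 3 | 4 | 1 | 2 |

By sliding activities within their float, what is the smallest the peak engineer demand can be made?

Early-start (Job 1@1, Job 2@1, Job 3@1, Job 4@1, Job 5@1, Job 6@1, Job 7@1) gives peak 23: d1:23  d2:15  d3:8  d4:0.
Shift Job 3→4, Job 4→3, Job 7→2.
Schedule Job 1@1, Job 2@1, Job 3@4, Job 4@3, Job 5@1, Job 6@1, Job 7@2: d1:12  d2:11  d3:12  d4:11 — peak 12.
Total engineer-days = 46 over 4 days ⇒ peak ≥ ⌈46/4⌉ = 12, so 12 is optimal.

12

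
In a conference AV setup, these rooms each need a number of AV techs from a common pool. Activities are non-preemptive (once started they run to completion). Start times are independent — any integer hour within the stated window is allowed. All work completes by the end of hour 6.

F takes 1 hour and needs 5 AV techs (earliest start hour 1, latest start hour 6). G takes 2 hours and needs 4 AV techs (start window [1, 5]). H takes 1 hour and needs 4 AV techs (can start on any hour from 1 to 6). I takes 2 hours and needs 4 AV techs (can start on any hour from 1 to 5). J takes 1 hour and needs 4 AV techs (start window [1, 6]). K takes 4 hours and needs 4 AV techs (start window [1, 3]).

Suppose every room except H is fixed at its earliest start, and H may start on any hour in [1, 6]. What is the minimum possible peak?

H@1: h1:25  h2:12  h3:4  h4:4  h5:0  h6:0 → peak 25
H@2: h1:21  h2:16  h3:4  h4:4  h5:0  h6:0 → peak 21
H@3: h1:21  h2:12  h3:8  h4:4  h5:0  h6:0 → peak 21
H@4: h1:21  h2:12  h3:4  h4:8  h5:0  h6:0 → peak 21
H@5: h1:21  h2:12  h3:4  h4:4  h5:4  h6:0 → peak 21
H@6: h1:21  h2:12  h3:4  h4:4  h5:0  h6:4 → peak 21
Best is H@2, peak 21.

21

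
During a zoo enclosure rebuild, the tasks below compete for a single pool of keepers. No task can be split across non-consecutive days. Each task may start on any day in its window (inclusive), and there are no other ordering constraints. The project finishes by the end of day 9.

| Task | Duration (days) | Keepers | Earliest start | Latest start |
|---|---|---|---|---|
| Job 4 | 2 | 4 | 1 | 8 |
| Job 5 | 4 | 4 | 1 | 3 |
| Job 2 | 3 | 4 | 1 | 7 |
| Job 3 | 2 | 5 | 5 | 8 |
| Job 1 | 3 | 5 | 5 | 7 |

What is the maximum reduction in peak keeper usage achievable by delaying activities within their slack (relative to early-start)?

3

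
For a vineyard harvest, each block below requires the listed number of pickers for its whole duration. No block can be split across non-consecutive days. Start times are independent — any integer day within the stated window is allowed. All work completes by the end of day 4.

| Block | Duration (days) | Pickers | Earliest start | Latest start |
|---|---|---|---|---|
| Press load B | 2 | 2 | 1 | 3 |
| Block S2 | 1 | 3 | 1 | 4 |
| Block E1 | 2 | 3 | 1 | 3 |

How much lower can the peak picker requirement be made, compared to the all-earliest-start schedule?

Early-start peak: d1:8  d2:5  d3:0  d4:0 ⇒ 8.
Leveled (Press load B@1, Block S2@1, Block E1@2): d1:5  d2:5  d3:3  d4:0 ⇒ 5.
Reduction 8 − 5 = 3.

3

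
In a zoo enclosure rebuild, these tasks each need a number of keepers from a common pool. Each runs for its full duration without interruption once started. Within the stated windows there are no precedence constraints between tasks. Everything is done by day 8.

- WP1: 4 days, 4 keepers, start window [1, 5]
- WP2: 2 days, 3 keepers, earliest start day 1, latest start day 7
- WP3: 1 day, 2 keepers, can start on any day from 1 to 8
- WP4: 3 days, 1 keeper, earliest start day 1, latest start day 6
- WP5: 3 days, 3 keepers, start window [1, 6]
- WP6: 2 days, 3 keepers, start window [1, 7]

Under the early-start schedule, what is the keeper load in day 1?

16

At early start, day 1 has: WP1, WP2, WP3, WP4, WP5, WP6.
Demand: 4 + 3 + 2 + 1 + 3 + 3 = 16.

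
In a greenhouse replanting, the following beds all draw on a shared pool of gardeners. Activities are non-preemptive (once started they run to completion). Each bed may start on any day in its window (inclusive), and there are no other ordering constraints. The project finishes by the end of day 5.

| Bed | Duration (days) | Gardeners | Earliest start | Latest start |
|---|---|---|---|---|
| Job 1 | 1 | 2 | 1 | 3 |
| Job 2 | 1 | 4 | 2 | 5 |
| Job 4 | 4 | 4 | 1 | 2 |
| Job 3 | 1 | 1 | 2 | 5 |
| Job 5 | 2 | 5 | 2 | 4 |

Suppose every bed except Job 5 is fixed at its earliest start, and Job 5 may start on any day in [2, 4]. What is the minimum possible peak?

Job 5@2: d1:6  d2:14  d3:9  d4:4  d5:0 → peak 14
Job 5@3: d1:6  d2:9  d3:9  d4:9  d5:0 → peak 9
Job 5@4: d1:6  d2:9  d3:4  d4:9  d5:5 → peak 9
Best is Job 5@3, peak 9.

9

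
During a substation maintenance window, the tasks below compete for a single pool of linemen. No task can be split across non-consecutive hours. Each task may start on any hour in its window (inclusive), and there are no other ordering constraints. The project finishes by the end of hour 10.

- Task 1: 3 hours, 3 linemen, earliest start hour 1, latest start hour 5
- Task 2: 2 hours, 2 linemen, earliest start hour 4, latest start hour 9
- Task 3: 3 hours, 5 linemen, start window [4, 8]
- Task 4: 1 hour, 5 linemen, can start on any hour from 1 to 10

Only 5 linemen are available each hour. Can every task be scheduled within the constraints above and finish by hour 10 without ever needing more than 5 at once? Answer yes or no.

Schedule Task 1@1, Task 2@4, Task 3@6, Task 4@9: h1:3  h2:3  h3:3  h4:2  h5:2  h6:5  h7:5  h8:5  h9:5  h10:0 — peak 5 ≤ 5.

yes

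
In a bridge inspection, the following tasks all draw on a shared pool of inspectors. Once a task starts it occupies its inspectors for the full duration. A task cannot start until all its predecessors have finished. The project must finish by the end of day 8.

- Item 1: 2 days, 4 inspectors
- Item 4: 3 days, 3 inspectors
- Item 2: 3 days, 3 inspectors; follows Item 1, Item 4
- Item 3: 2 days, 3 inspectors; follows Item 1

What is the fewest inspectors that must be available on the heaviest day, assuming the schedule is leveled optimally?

6

Early-start (Item 1@1, Item 4@1, Item 2@4, Item 3@3) gives peak 7: d1:7  d2:7  d3:6  d4:6  d5:3  d6:3  d7:0  d8:0.
Shift Item 4→3, Item 2→6.
Schedule Item 1@1, Item 4@3, Item 2@6, Item 3@3: d1:4  d2:4  d3:6  d4:6  d5:3  d6:3  d7:3  d8:3 — peak 6.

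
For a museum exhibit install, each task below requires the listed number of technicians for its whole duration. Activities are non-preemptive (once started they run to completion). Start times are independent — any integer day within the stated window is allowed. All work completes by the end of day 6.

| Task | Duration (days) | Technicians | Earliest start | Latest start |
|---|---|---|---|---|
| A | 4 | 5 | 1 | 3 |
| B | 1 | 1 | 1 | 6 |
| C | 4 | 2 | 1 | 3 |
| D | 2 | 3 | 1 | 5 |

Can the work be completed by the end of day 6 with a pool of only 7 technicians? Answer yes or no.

Schedule A@1, B@1, C@2, D@5: d1:6  d2:7  d3:7  d4:7  d5:5  d6:3 — peak 7 ≤ 7.

yes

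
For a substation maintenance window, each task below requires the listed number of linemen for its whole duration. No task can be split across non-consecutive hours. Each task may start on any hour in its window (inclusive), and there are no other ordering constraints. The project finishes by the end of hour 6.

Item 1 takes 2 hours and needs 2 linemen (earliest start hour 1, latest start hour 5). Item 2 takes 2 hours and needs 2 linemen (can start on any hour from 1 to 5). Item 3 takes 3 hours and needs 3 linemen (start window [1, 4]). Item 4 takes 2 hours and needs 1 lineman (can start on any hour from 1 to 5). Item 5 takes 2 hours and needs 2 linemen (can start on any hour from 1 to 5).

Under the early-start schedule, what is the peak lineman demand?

Early-start schedule: Item 1@1, Item 2@1, Item 3@1, Item 4@1, Item 5@1.
Load per hour: hour 1: 10, hour 2: 10, hour 3: 3, hour 4: 0, hour 5: 0, hour 6: 0.
Peak is 10.

10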